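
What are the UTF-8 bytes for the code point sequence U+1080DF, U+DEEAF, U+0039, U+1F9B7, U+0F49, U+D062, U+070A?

U+1080DF: 4-byte form → F4 88 83 9F.
U+DEEAF: 4-byte form → F3 9E BA AF.
U+0039: 1-byte form → 39.
U+1F9B7: 4-byte form → F0 9F A6 B7.
U+0F49: 3-byte form → E0 BD 89.
U+D062: 3-byte form → ED 81 A2.
U+070A: 2-byte form → DC 8A.
Concatenated (21 bytes): F4 88 83 9F F3 9E BA AF 39 F0 9F A6 B7 E0 BD 89 ED 81 A2 DC 8A.

F4 88 83 9F F3 9E BA AF 39 F0 9F A6 B7 E0 BD 89 ED 81 A2 DC 8A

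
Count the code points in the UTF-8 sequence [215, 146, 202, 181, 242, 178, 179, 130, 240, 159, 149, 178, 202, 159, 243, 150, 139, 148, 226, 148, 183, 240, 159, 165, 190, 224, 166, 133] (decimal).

Byte at offset 0: 0xD7 = 11010111 → 2-byte char (#1). Advance 2.
Byte at offset 2: 0xCA = 11001010 → 2-byte char (#2). Advance 2.
Byte at offset 4: 0xF2 = 11110010 → 4-byte char (#3). Advance 4.
Byte at offset 8: 0xF0 = 11110000 → 4-byte char (#4). Advance 4.
Byte at offset 12: 0xCA = 11001010 → 2-byte char (#5). Advance 2.
Byte at offset 14: 0xF3 = 11110011 → 4-byte char (#6). Advance 4.
Byte at offset 18: 0xE2 = 11100010 → 3-byte char (#7). Advance 3.
Byte at offset 21: 0xF0 = 11110000 → 4-byte char (#8). Advance 4.
Byte at offset 25: 0xE0 = 11100000 → 3-byte char (#9). Advance 3.
Reached end at offset 28 after 9 code points.

9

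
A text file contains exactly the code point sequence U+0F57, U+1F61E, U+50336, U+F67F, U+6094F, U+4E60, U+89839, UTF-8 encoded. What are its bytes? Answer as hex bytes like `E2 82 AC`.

E0 BD 97 F0 9F 98 9E F1 90 8C B6 EF 99 BF F1 A0 A5 8F E4 B9 A0 F2 89 A0 B9

U+0F57: 3-byte form → E0 BD 97.
U+1F61E: 4-byte form → F0 9F 98 9E.
U+50336: 4-byte form → F1 90 8C B6.
U+F67F: 3-byte form → EF 99 BF.
U+6094F: 4-byte form → F1 A0 A5 8F.
U+4E60: 3-byte form → E4 B9 A0.
U+89839: 4-byte form → F2 89 A0 B9.
Concatenated (25 bytes): E0 BD 97 F0 9F 98 9E F1 90 8C B6 EF 99 BF F1 A0 A5 8F E4 B9 A0 F2 89 A0 B9.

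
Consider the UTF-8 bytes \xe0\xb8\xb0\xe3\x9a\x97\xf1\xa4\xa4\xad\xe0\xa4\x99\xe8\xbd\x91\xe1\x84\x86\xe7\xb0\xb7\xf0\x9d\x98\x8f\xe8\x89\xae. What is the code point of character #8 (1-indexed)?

Offset 0: leading byte 0xE0 = 11100000 → 3-byte char #1 = E0 B8 B0.
Offset 3: leading byte 0xE3 = 11100011 → 3-byte char #2 = E3 9A 97.
Offset 6: leading byte 0xF1 = 11110001 → 4-byte char #3 = F1 A4 A4 AD.
Offset 10: leading byte 0xE0 = 11100000 → 3-byte char #4 = E0 A4 99.
Offset 13: leading byte 0xE8 = 11101000 → 3-byte char #5 = E8 BD 91.
Offset 16: leading byte 0xE1 = 11100001 → 3-byte char #6 = E1 84 86.
Offset 19: leading byte 0xE7 = 11100111 → 3-byte char #7 = E7 B0 B7.
Offset 22: leading byte 0xF0 = 11110000 → 4-byte char #8 = F0 9D 98 8F.
Leading byte 0xF0 = 11110000 matches 11110xxx → 4-byte sequence.
Byte 1: 0xF0 = 11110000, payload 000 (3 bits).
Byte 2: 0x9D = 10011101 (10xxxxxx ✓), payload 011101.
Byte 3: 0x98 = 10011000 (10xxxxxx ✓), payload 011000.
Byte 4: 0x8F = 10001111 (10xxxxxx ✓), payload 001111.
Concatenate: 000011101011000001111 = 0x1D60F (21 bits → U+1D60F).

U+1D60F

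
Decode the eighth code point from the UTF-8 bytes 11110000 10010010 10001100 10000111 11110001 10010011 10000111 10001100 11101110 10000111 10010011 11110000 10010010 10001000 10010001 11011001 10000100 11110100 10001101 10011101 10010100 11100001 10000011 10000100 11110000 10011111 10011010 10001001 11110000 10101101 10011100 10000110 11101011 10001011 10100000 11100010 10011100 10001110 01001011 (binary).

U+1F689

Offset 0: leading byte 0xF0 = 11110000 → 4-byte char #1 = F0 92 8C 87.
Offset 4: leading byte 0xF1 = 11110001 → 4-byte char #2 = F1 93 87 8C.
Offset 8: leading byte 0xEE = 11101110 → 3-byte char #3 = EE 87 93.
Offset 11: leading byte 0xF0 = 11110000 → 4-byte char #4 = F0 92 88 91.
Offset 15: leading byte 0xD9 = 11011001 → 2-byte char #5 = D9 84.
Offset 17: leading byte 0xF4 = 11110100 → 4-byte char #6 = F4 8D 9D 94.
Offset 21: leading byte 0xE1 = 11100001 → 3-byte char #7 = E1 83 84.
Offset 24: leading byte 0xF0 = 11110000 → 4-byte char #8 = F0 9F 9A 89.
Leading byte 0xF0 = 11110000 matches 11110xxx → 4-byte sequence.
Byte 1: 0xF0 = 11110000, payload 000 (3 bits).
Byte 2: 0x9F = 10011111 (10xxxxxx ✓), payload 011111.
Byte 3: 0x9A = 10011010 (10xxxxxx ✓), payload 011010.
Byte 4: 0x89 = 10001001 (10xxxxxx ✓), payload 001001.
Concatenate: 000011111011010001001 = 0x1F689 (21 bits → U+1F689).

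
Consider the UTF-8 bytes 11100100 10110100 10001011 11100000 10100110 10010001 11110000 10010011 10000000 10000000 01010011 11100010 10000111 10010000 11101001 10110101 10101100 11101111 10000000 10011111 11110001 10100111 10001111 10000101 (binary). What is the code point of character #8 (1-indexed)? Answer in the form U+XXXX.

Offset 0: leading byte 0xE4 = 11100100 → 3-byte char #1 = E4 B4 8B.
Offset 3: leading byte 0xE0 = 11100000 → 3-byte char #2 = E0 A6 91.
Offset 6: leading byte 0xF0 = 11110000 → 4-byte char #3 = F0 93 80 80.
Offset 10: leading byte 0x53 = 01010011 → 1-byte char #4 = 53.
Offset 11: leading byte 0xE2 = 11100010 → 3-byte char #5 = E2 87 90.
Offset 14: leading byte 0xE9 = 11101001 → 3-byte char #6 = E9 B5 AC.
Offset 17: leading byte 0xEF = 11101111 → 3-byte char #7 = EF 80 9F.
Offset 20: leading byte 0xF1 = 11110001 → 4-byte char #8 = F1 A7 8F 85.
Leading byte 0xF1 = 11110001 matches 11110xxx → 4-byte sequence.
Byte 1: 0xF1 = 11110001, payload 001 (3 bits).
Byte 2: 0xA7 = 10100111 (10xxxxxx ✓), payload 100111.
Byte 3: 0x8F = 10001111 (10xxxxxx ✓), payload 001111.
Byte 4: 0x85 = 10000101 (10xxxxxx ✓), payload 000101.
Concatenate: 001100111001111000101 = 0x673C5 (21 bits → U+673C5).

U+673C5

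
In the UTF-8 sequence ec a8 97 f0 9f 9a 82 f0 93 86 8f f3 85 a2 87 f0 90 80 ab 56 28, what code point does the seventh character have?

U+0028

Offset 0: leading byte 0xEC = 11101100 → 3-byte char #1 = EC A8 97.
Offset 3: leading byte 0xF0 = 11110000 → 4-byte char #2 = F0 9F 9A 82.
Offset 7: leading byte 0xF0 = 11110000 → 4-byte char #3 = F0 93 86 8F.
Offset 11: leading byte 0xF3 = 11110011 → 4-byte char #4 = F3 85 A2 87.
Offset 15: leading byte 0xF0 = 11110000 → 4-byte char #5 = F0 90 80 AB.
Offset 19: leading byte 0x56 = 01010110 → 1-byte char #6 = 56.
Offset 20: leading byte 0x28 = 00101000 → 1-byte char #7 = 28.
Leading byte 0x28 = 00101000 matches 0xxxxxxx → 1-byte sequence.
Byte 1: 0x28 = 00101000, payload 0101000 (7 bits).
Concatenate: 0101000 = 0x28 (7 bits → U+0028).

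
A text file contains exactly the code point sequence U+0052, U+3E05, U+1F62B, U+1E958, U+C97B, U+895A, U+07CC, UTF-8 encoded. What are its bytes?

U+0052: 1-byte form → 52.
U+3E05: 3-byte form → E3 B8 85.
U+1F62B: 4-byte form → F0 9F 98 AB.
U+1E958: 4-byte form → F0 9E A5 98.
U+C97B: 3-byte form → EC A5 BB.
U+895A: 3-byte form → E8 A5 9A.
U+07CC: 2-byte form → DF 8C.
Concatenated (20 bytes): 52 E3 B8 85 F0 9F 98 AB F0 9E A5 98 EC A5 BB E8 A5 9A DF 8C.

52 E3 B8 85 F0 9F 98 AB F0 9E A5 98 EC A5 BB E8 A5 9A DF 8C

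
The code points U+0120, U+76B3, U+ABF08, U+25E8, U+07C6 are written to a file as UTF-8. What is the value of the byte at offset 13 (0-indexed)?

0x86

U+0120 → 2-byte form C4 A0 at offsets 0–1.
U+76B3 → 3-byte form E7 9A B3 at offsets 2–4.
U+ABF08 → 4-byte form F2 AB BC 88 at offsets 5–8.
U+25E8 → 3-byte form E2 97 A8 at offsets 9–11.
U+07C6 → 2-byte form DF 86 at offsets 12–13.
Offset 13 falls in char 5's range; it's byte 2 of DF 86 = 0x86.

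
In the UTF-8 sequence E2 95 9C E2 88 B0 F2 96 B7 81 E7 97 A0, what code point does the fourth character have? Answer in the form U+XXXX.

Offset 0: leading byte 0xE2 = 11100010 → 3-byte char #1 = E2 95 9C.
Offset 3: leading byte 0xE2 = 11100010 → 3-byte char #2 = E2 88 B0.
Offset 6: leading byte 0xF2 = 11110010 → 4-byte char #3 = F2 96 B7 81.
Offset 10: leading byte 0xE7 = 11100111 → 3-byte char #4 = E7 97 A0.
Leading byte 0xE7 = 11100111 matches 1110xxxx → 3-byte sequence.
Byte 1: 0xE7 = 11100111, payload 0111 (4 bits).
Byte 2: 0x97 = 10010111 (10xxxxxx ✓), payload 010111.
Byte 3: 0xA0 = 10100000 (10xxxxxx ✓), payload 100000.
Concatenate: 0111010111100000 = 0x75E0 (16 bits → U+75E0).

U+75E0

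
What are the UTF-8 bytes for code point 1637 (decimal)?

U+0665 = 0x665 = 1637 decimal. In range U+0080–U+07FF → 2-byte form: 110xxxxx 10xxxxxx.
Binary (11 bits): 11001100101.
Split 5+6: 11001 | 100101.
Byte 1: 11011001 = 0xD9.
Byte 2: 10100101 = 0xA5.

D9 A5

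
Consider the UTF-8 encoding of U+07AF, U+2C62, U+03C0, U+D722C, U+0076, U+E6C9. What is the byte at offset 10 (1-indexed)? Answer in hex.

1-indexed offset 10 is 0-indexed offset 9.
U+07AF → 2-byte form DE AF at offsets 0–1.
U+2C62 → 3-byte form E2 B1 A2 at offsets 2–4.
U+03C0 → 2-byte form CF 80 at offsets 5–6.
U+D722C → 4-byte form F3 97 88 AC at offsets 7–10.
Offset 9 falls in char 4's range; it's byte 3 of F3 97 88 AC = 0x88.

0x88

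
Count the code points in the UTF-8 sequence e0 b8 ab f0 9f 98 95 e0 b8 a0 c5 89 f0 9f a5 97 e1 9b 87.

Byte at offset 0: 0xE0 = 11100000 → 3-byte char (#1). Advance 3.
Byte at offset 3: 0xF0 = 11110000 → 4-byte char (#2). Advance 4.
Byte at offset 7: 0xE0 = 11100000 → 3-byte char (#3). Advance 3.
Byte at offset 10: 0xC5 = 11000101 → 2-byte char (#4). Advance 2.
Byte at offset 12: 0xF0 = 11110000 → 4-byte char (#5). Advance 4.
Byte at offset 16: 0xE1 = 11100001 → 3-byte char (#6). Advance 3.
Reached end at offset 19 after 6 code points.

6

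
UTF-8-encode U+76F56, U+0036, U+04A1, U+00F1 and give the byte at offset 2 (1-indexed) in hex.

1-indexed offset 2 is 0-indexed offset 1.
U+76F56 → 4-byte form F1 B6 BD 96 at offsets 0–3.
Offset 1 falls in char 1's range; it's byte 2 of F1 B6 BD 96 = 0xB6.

0xB6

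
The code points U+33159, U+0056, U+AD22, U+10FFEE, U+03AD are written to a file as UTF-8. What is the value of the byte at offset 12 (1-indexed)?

1-indexed offset 12 is 0-indexed offset 11.
U+33159 → 4-byte form F0 B3 85 99 at offsets 0–3.
U+0056 → 1-byte form 56 at offsets 4–4.
U+AD22 → 3-byte form EA B4 A2 at offsets 5–7.
U+10FFEE → 4-byte form F4 8F BF AE at offsets 8–11.
Offset 11 falls in char 4's range; it's byte 4 of F4 8F BF AE = 0xAE.

0xAE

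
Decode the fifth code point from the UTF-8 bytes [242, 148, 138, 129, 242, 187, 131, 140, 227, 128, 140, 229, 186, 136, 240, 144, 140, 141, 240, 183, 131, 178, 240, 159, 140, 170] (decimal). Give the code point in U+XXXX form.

U+1030D

Offset 0: leading byte 0xF2 = 11110010 → 4-byte char #1 = F2 94 8A 81.
Offset 4: leading byte 0xF2 = 11110010 → 4-byte char #2 = F2 BB 83 8C.
Offset 8: leading byte 0xE3 = 11100011 → 3-byte char #3 = E3 80 8C.
Offset 11: leading byte 0xE5 = 11100101 → 3-byte char #4 = E5 BA 88.
Offset 14: leading byte 0xF0 = 11110000 → 4-byte char #5 = F0 90 8C 8D.
Leading byte 0xF0 = 11110000 matches 11110xxx → 4-byte sequence.
Byte 1: 0xF0 = 11110000, payload 000 (3 bits).
Byte 2: 0x90 = 10010000 (10xxxxxx ✓), payload 010000.
Byte 3: 0x8C = 10001100 (10xxxxxx ✓), payload 001100.
Byte 4: 0x8D = 10001101 (10xxxxxx ✓), payload 001101.
Concatenate: 000010000001100001101 = 0x1030D (21 bits → U+1030D).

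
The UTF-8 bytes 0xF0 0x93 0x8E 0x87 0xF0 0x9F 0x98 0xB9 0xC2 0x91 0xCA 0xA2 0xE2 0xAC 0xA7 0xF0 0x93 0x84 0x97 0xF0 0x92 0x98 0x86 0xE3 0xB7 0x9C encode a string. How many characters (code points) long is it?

Byte at offset 0: 0xF0 = 11110000 → 4-byte char (#1). Advance 4.
Byte at offset 4: 0xF0 = 11110000 → 4-byte char (#2). Advance 4.
Byte at offset 8: 0xC2 = 11000010 → 2-byte char (#3). Advance 2.
Byte at offset 10: 0xCA = 11001010 → 2-byte char (#4). Advance 2.
Byte at offset 12: 0xE2 = 11100010 → 3-byte char (#5). Advance 3.
Byte at offset 15: 0xF0 = 11110000 → 4-byte char (#6). Advance 4.
Byte at offset 19: 0xF0 = 11110000 → 4-byte char (#7). Advance 4.
Byte at offset 23: 0xE3 = 11100011 → 3-byte char (#8). Advance 3.
Reached end at offset 26 after 8 code points.

8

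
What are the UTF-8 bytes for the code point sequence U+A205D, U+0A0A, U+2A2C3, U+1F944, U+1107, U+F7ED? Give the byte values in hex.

U+A205D: 4-byte form → F2 A2 81 9D.
U+0A0A: 3-byte form → E0 A8 8A.
U+2A2C3: 4-byte form → F0 AA 8B 83.
U+1F944: 4-byte form → F0 9F A5 84.
U+1107: 3-byte form → E1 84 87.
U+F7ED: 3-byte form → EF 9F AD.
Concatenated (21 bytes): F2 A2 81 9D E0 A8 8A F0 AA 8B 83 F0 9F A5 84 E1 84 87 EF 9F AD.

F2 A2 81 9D E0 A8 8A F0 AA 8B 83 F0 9F A5 84 E1 84 87 EF 9F AD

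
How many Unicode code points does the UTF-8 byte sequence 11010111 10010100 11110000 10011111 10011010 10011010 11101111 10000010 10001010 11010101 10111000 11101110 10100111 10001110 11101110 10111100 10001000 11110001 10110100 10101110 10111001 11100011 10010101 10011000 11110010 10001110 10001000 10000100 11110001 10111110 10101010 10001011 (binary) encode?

Byte at offset 0: 0xD7 = 11010111 → 2-byte char (#1). Advance 2.
Byte at offset 2: 0xF0 = 11110000 → 4-byte char (#2). Advance 4.
Byte at offset 6: 0xEF = 11101111 → 3-byte char (#3). Advance 3.
Byte at offset 9: 0xD5 = 11010101 → 2-byte char (#4). Advance 2.
Byte at offset 11: 0xEE = 11101110 → 3-byte char (#5). Advance 3.
Byte at offset 14: 0xEE = 11101110 → 3-byte char (#6). Advance 3.
Byte at offset 17: 0xF1 = 11110001 → 4-byte char (#7). Advance 4.
Byte at offset 21: 0xE3 = 11100011 → 3-byte char (#8). Advance 3.
Byte at offset 24: 0xF2 = 11110010 → 4-byte char (#9). Advance 4.
Byte at offset 28: 0xF1 = 11110001 → 4-byte char (#10). Advance 4.
Reached end at offset 32 after 10 code points.

10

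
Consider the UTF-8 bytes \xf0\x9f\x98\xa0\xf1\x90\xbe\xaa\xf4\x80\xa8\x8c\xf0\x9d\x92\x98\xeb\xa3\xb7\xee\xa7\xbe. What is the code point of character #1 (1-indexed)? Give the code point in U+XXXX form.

Offset 0: leading byte 0xF0 = 11110000 → 4-byte char #1 = F0 9F 98 A0.
Leading byte 0xF0 = 11110000 matches 11110xxx → 4-byte sequence.
Byte 1: 0xF0 = 11110000, payload 000 (3 bits).
Byte 2: 0x9F = 10011111 (10xxxxxx ✓), payload 011111.
Byte 3: 0x98 = 10011000 (10xxxxxx ✓), payload 011000.
Byte 4: 0xA0 = 10100000 (10xxxxxx ✓), payload 100000.
Concatenate: 000011111011000100000 = 0x1F620 (21 bits → U+1F620).

U+1F620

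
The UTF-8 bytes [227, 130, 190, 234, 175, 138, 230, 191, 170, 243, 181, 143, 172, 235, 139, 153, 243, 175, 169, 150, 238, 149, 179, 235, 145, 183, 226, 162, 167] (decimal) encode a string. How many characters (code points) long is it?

Byte at offset 0: 0xE3 = 11100011 → 3-byte char (#1). Advance 3.
Byte at offset 3: 0xEA = 11101010 → 3-byte char (#2). Advance 3.
Byte at offset 6: 0xE6 = 11100110 → 3-byte char (#3). Advance 3.
Byte at offset 9: 0xF3 = 11110011 → 4-byte char (#4). Advance 4.
Byte at offset 13: 0xEB = 11101011 → 3-byte char (#5). Advance 3.
Byte at offset 16: 0xF3 = 11110011 → 4-byte char (#6). Advance 4.
Byte at offset 20: 0xEE = 11101110 → 3-byte char (#7). Advance 3.
Byte at offset 23: 0xEB = 11101011 → 3-byte char (#8). Advance 3.
Byte at offset 26: 0xE2 = 11100010 → 3-byte char (#9). Advance 3.
Reached end at offset 29 after 9 code points.

9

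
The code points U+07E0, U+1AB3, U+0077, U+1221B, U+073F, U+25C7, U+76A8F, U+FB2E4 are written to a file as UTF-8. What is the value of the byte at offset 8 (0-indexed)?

0x88

U+07E0 → 2-byte form DF A0 at offsets 0–1.
U+1AB3 → 3-byte form E1 AA B3 at offsets 2–4.
U+0077 → 1-byte form 77 at offsets 5–5.
U+1221B → 4-byte form F0 92 88 9B at offsets 6–9.
Offset 8 falls in char 4's range; it's byte 3 of F0 92 88 9B = 0x88.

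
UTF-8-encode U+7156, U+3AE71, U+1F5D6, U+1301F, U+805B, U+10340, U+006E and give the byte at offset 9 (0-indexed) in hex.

0x97

U+7156 → 3-byte form E7 85 96 at offsets 0–2.
U+3AE71 → 4-byte form F0 BA B9 B1 at offsets 3–6.
U+1F5D6 → 4-byte form F0 9F 97 96 at offsets 7–10.
Offset 9 falls in char 3's range; it's byte 3 of F0 9F 97 96 = 0x97.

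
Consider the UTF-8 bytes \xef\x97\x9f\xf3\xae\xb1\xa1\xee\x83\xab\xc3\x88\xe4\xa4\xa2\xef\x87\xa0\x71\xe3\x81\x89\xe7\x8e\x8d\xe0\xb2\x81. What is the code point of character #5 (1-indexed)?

U+4922

Offset 0: leading byte 0xEF = 11101111 → 3-byte char #1 = EF 97 9F.
Offset 3: leading byte 0xF3 = 11110011 → 4-byte char #2 = F3 AE B1 A1.
Offset 7: leading byte 0xEE = 11101110 → 3-byte char #3 = EE 83 AB.
Offset 10: leading byte 0xC3 = 11000011 → 2-byte char #4 = C3 88.
Offset 12: leading byte 0xE4 = 11100100 → 3-byte char #5 = E4 A4 A2.
Leading byte 0xE4 = 11100100 matches 1110xxxx → 3-byte sequence.
Byte 1: 0xE4 = 11100100, payload 0100 (4 bits).
Byte 2: 0xA4 = 10100100 (10xxxxxx ✓), payload 100100.
Byte 3: 0xA2 = 10100010 (10xxxxxx ✓), payload 100010.
Concatenate: 0100100100100010 = 0x4922 (16 bits → U+4922).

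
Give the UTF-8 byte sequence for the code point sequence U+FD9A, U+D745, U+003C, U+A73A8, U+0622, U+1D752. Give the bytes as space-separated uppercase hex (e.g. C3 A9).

U+FD9A: 3-byte form → EF B6 9A.
U+D745: 3-byte form → ED 9D 85.
U+003C: 1-byte form → 3C.
U+A73A8: 4-byte form → F2 A7 8E A8.
U+0622: 2-byte form → D8 A2.
U+1D752: 4-byte form → F0 9D 9D 92.
Concatenated (17 bytes): EF B6 9A ED 9D 85 3C F2 A7 8E A8 D8 A2 F0 9D 9D 92.

EF B6 9A ED 9D 85 3C F2 A7 8E A8 D8 A2 F0 9D 9D 92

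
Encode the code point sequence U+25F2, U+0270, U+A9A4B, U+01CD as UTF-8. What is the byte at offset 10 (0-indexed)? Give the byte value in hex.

0x8D

U+25F2 → 3-byte form E2 97 B2 at offsets 0–2.
U+0270 → 2-byte form C9 B0 at offsets 3–4.
U+A9A4B → 4-byte form F2 A9 A9 8B at offsets 5–8.
U+01CD → 2-byte form C7 8D at offsets 9–10.
Offset 10 falls in char 4's range; it's byte 2 of C7 8D = 0x8D.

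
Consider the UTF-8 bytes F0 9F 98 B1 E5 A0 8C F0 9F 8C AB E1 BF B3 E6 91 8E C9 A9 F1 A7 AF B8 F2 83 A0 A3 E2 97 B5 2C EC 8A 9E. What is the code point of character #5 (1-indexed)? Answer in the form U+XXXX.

Offset 0: leading byte 0xF0 = 11110000 → 4-byte char #1 = F0 9F 98 B1.
Offset 4: leading byte 0xE5 = 11100101 → 3-byte char #2 = E5 A0 8C.
Offset 7: leading byte 0xF0 = 11110000 → 4-byte char #3 = F0 9F 8C AB.
Offset 11: leading byte 0xE1 = 11100001 → 3-byte char #4 = E1 BF B3.
Offset 14: leading byte 0xE6 = 11100110 → 3-byte char #5 = E6 91 8E.
Leading byte 0xE6 = 11100110 matches 1110xxxx → 3-byte sequence.
Byte 1: 0xE6 = 11100110, payload 0110 (4 bits).
Byte 2: 0x91 = 10010001 (10xxxxxx ✓), payload 010001.
Byte 3: 0x8E = 10001110 (10xxxxxx ✓), payload 001110.
Concatenate: 0110010001001110 = 0x644E (16 bits → U+644E).

U+644E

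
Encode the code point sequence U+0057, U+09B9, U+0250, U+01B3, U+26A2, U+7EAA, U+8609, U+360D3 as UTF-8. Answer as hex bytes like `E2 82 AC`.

U+0057: 1-byte form → 57.
U+09B9: 3-byte form → E0 A6 B9.
U+0250: 2-byte form → C9 90.
U+01B3: 2-byte form → C6 B3.
U+26A2: 3-byte form → E2 9A A2.
U+7EAA: 3-byte form → E7 BA AA.
U+8609: 3-byte form → E8 98 89.
U+360D3: 4-byte form → F0 B6 83 93.
Concatenated (21 bytes): 57 E0 A6 B9 C9 90 C6 B3 E2 9A A2 E7 BA AA E8 98 89 F0 B6 83 93.

57 E0 A6 B9 C9 90 C6 B3 E2 9A A2 E7 BA AA E8 98 89 F0 B6 83 93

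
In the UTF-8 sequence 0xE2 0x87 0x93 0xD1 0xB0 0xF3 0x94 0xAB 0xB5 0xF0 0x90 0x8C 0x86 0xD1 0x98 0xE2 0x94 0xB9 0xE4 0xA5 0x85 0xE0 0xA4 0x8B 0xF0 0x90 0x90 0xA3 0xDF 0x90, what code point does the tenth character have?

U+07D0

Offset 0: leading byte 0xE2 = 11100010 → 3-byte char #1 = E2 87 93.
Offset 3: leading byte 0xD1 = 11010001 → 2-byte char #2 = D1 B0.
Offset 5: leading byte 0xF3 = 11110011 → 4-byte char #3 = F3 94 AB B5.
Offset 9: leading byte 0xF0 = 11110000 → 4-byte char #4 = F0 90 8C 86.
Offset 13: leading byte 0xD1 = 11010001 → 2-byte char #5 = D1 98.
Offset 15: leading byte 0xE2 = 11100010 → 3-byte char #6 = E2 94 B9.
Offset 18: leading byte 0xE4 = 11100100 → 3-byte char #7 = E4 A5 85.
Offset 21: leading byte 0xE0 = 11100000 → 3-byte char #8 = E0 A4 8B.
Offset 24: leading byte 0xF0 = 11110000 → 4-byte char #9 = F0 90 90 A3.
Offset 28: leading byte 0xDF = 11011111 → 2-byte char #10 = DF 90.
Leading byte 0xDF = 11011111 matches 110xxxxx → 2-byte sequence.
Byte 1: 0xDF = 11011111, payload 11111 (5 bits).
Byte 2: 0x90 = 10010000 (10xxxxxx ✓), payload 010000.
Concatenate: 11111010000 = 0x7D0 (11 bits → U+07D0).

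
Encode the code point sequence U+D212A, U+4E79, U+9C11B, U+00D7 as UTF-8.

U+D212A: 4-byte form → F3 92 84 AA.
U+4E79: 3-byte form → E4 B9 B9.
U+9C11B: 4-byte form → F2 9C 84 9B.
U+00D7: 2-byte form → C3 97.
Concatenated (13 bytes): F3 92 84 AA E4 B9 B9 F2 9C 84 9B C3 97.

F3 92 84 AA E4 B9 B9 F2 9C 84 9B C3 97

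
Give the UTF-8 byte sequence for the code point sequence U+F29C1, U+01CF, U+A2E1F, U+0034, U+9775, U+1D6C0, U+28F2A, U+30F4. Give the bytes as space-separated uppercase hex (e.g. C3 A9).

U+F29C1: 4-byte form → F3 B2 A7 81.
U+01CF: 2-byte form → C7 8F.
U+A2E1F: 4-byte form → F2 A2 B8 9F.
U+0034: 1-byte form → 34.
U+9775: 3-byte form → E9 9D B5.
U+1D6C0: 4-byte form → F0 9D 9B 80.
U+28F2A: 4-byte form → F0 A8 BC AA.
U+30F4: 3-byte form → E3 83 B4.
Concatenated (25 bytes): F3 B2 A7 81 C7 8F F2 A2 B8 9F 34 E9 9D B5 F0 9D 9B 80 F0 A8 BC AA E3 83 B4.

F3 B2 A7 81 C7 8F F2 A2 B8 9F 34 E9 9D B5 F0 9D 9B 80 F0 A8 BC AA E3 83 B4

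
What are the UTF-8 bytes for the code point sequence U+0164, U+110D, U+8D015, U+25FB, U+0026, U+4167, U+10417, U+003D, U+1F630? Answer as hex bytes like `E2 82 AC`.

C5 A4 E1 84 8D F2 8D 80 95 E2 97 BB 26 E4 85 A7 F0 90 90 97 3D F0 9F 98 B0

U+0164: 2-byte form → C5 A4.
U+110D: 3-byte form → E1 84 8D.
U+8D015: 4-byte form → F2 8D 80 95.
U+25FB: 3-byte form → E2 97 BB.
U+0026: 1-byte form → 26.
U+4167: 3-byte form → E4 85 A7.
U+10417: 4-byte form → F0 90 90 97.
U+003D: 1-byte form → 3D.
U+1F630: 4-byte form → F0 9F 98 B0.
Concatenated (25 bytes): C5 A4 E1 84 8D F2 8D 80 95 E2 97 BB 26 E4 85 A7 F0 90 90 97 3D F0 9F 98 B0.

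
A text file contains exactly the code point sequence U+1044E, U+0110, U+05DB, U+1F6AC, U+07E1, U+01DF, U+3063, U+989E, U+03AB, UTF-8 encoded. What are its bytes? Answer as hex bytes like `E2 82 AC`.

F0 90 91 8E C4 90 D7 9B F0 9F 9A AC DF A1 C7 9F E3 81 A3 E9 A2 9E CE AB

U+1044E: 4-byte form → F0 90 91 8E.
U+0110: 2-byte form → C4 90.
U+05DB: 2-byte form → D7 9B.
U+1F6AC: 4-byte form → F0 9F 9A AC.
U+07E1: 2-byte form → DF A1.
U+01DF: 2-byte form → C7 9F.
U+3063: 3-byte form → E3 81 A3.
U+989E: 3-byte form → E9 A2 9E.
U+03AB: 2-byte form → CE AB.
Concatenated (24 bytes): F0 90 91 8E C4 90 D7 9B F0 9F 9A AC DF A1 C7 9F E3 81 A3 E9 A2 9E CE AB.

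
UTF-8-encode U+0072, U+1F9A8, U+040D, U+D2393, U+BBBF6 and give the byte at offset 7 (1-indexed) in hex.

1-indexed offset 7 is 0-indexed offset 6.
U+0072 → 1-byte form 72 at offsets 0–0.
U+1F9A8 → 4-byte form F0 9F A6 A8 at offsets 1–4.
U+040D → 2-byte form D0 8D at offsets 5–6.
Offset 6 falls in char 3's range; it's byte 2 of D0 8D = 0x8D.

0x8D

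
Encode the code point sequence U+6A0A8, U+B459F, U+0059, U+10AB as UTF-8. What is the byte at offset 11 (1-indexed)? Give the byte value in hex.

1-indexed offset 11 is 0-indexed offset 10.
U+6A0A8 → 4-byte form F1 AA 82 A8 at offsets 0–3.
U+B459F → 4-byte form F2 B4 96 9F at offsets 4–7.
U+0059 → 1-byte form 59 at offsets 8–8.
U+10AB → 3-byte form E1 82 AB at offsets 9–11.
Offset 10 falls in char 4's range; it's byte 2 of E1 82 AB = 0x82.

0x82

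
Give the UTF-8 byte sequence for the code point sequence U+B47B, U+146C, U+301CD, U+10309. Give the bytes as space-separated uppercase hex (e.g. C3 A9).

EB 91 BB E1 91 AC F0 B0 87 8D F0 90 8C 89

U+B47B: 3-byte form → EB 91 BB.
U+146C: 3-byte form → E1 91 AC.
U+301CD: 4-byte form → F0 B0 87 8D.
U+10309: 4-byte form → F0 90 8C 89.
Concatenated (14 bytes): EB 91 BB E1 91 AC F0 B0 87 8D F0 90 8C 89.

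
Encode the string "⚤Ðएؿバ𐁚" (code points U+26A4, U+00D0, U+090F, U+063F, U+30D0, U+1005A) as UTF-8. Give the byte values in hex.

E2 9A A4 C3 90 E0 A4 8F D8 BF E3 83 90 F0 90 81 9A

U+26A4: 3-byte form → E2 9A A4.
U+00D0: 2-byte form → C3 90.
U+090F: 3-byte form → E0 A4 8F.
U+063F: 2-byte form → D8 BF.
U+30D0: 3-byte form → E3 83 90.
U+1005A: 4-byte form → F0 90 81 9A.
Concatenated (17 bytes): E2 9A A4 C3 90 E0 A4 8F D8 BF E3 83 90 F0 90 81 9A.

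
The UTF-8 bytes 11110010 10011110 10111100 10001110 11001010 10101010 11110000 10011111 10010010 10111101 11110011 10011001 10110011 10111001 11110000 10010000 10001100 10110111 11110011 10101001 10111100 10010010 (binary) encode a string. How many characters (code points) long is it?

Byte at offset 0: 0xF2 = 11110010 → 4-byte char (#1). Advance 4.
Byte at offset 4: 0xCA = 11001010 → 2-byte char (#2). Advance 2.
Byte at offset 6: 0xF0 = 11110000 → 4-byte char (#3). Advance 4.
Byte at offset 10: 0xF3 = 11110011 → 4-byte char (#4). Advance 4.
Byte at offset 14: 0xF0 = 11110000 → 4-byte char (#5). Advance 4.
Byte at offset 18: 0xF3 = 11110011 → 4-byte char (#6). Advance 4.
Reached end at offset 22 after 6 code points.

6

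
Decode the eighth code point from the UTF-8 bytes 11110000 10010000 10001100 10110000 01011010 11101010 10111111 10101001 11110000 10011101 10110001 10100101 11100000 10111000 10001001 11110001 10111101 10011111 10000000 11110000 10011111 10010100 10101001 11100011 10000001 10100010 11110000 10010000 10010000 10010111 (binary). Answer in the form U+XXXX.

Offset 0: leading byte 0xF0 = 11110000 → 4-byte char #1 = F0 90 8C B0.
Offset 4: leading byte 0x5A = 01011010 → 1-byte char #2 = 5A.
Offset 5: leading byte 0xEA = 11101010 → 3-byte char #3 = EA BF A9.
Offset 8: leading byte 0xF0 = 11110000 → 4-byte char #4 = F0 9D B1 A5.
Offset 12: leading byte 0xE0 = 11100000 → 3-byte char #5 = E0 B8 89.
Offset 15: leading byte 0xF1 = 11110001 → 4-byte char #6 = F1 BD 9F 80.
Offset 19: leading byte 0xF0 = 11110000 → 4-byte char #7 = F0 9F 94 A9.
Offset 23: leading byte 0xE3 = 11100011 → 3-byte char #8 = E3 81 A2.
Leading byte 0xE3 = 11100011 matches 1110xxxx → 3-byte sequence.
Byte 1: 0xE3 = 11100011, payload 0011 (4 bits).
Byte 2: 0x81 = 10000001 (10xxxxxx ✓), payload 000001.
Byte 3: 0xA2 = 10100010 (10xxxxxx ✓), payload 100010.
Concatenate: 0011000001100010 = 0x3062 (16 bits → U+3062).

U+3062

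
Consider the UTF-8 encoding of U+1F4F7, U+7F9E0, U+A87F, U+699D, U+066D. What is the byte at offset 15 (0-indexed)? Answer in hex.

0xAD

U+1F4F7 → 4-byte form F0 9F 93 B7 at offsets 0–3.
U+7F9E0 → 4-byte form F1 BF A7 A0 at offsets 4–7.
U+A87F → 3-byte form EA A1 BF at offsets 8–10.
U+699D → 3-byte form E6 A6 9D at offsets 11–13.
U+066D → 2-byte form D9 AD at offsets 14–15.
Offset 15 falls in char 5's range; it's byte 2 of D9 AD = 0xAD.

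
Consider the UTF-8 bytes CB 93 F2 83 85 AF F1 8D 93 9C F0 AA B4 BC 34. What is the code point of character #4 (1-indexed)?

Offset 0: leading byte 0xCB = 11001011 → 2-byte char #1 = CB 93.
Offset 2: leading byte 0xF2 = 11110010 → 4-byte char #2 = F2 83 85 AF.
Offset 6: leading byte 0xF1 = 11110001 → 4-byte char #3 = F1 8D 93 9C.
Offset 10: leading byte 0xF0 = 11110000 → 4-byte char #4 = F0 AA B4 BC.
Leading byte 0xF0 = 11110000 matches 11110xxx → 4-byte sequence.
Byte 1: 0xF0 = 11110000, payload 000 (3 bits).
Byte 2: 0xAA = 10101010 (10xxxxxx ✓), payload 101010.
Byte 3: 0xB4 = 10110100 (10xxxxxx ✓), payload 110100.
Byte 4: 0xBC = 10111100 (10xxxxxx ✓), payload 111100.
Concatenate: 000101010110100111100 = 0x2AD3C (21 bits → U+2AD3C).

U+2AD3C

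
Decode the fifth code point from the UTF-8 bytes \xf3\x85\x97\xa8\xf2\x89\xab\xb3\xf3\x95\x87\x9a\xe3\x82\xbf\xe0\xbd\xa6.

Offset 0: leading byte 0xF3 = 11110011 → 4-byte char #1 = F3 85 97 A8.
Offset 4: leading byte 0xF2 = 11110010 → 4-byte char #2 = F2 89 AB B3.
Offset 8: leading byte 0xF3 = 11110011 → 4-byte char #3 = F3 95 87 9A.
Offset 12: leading byte 0xE3 = 11100011 → 3-byte char #4 = E3 82 BF.
Offset 15: leading byte 0xE0 = 11100000 → 3-byte char #5 = E0 BD A6.
Leading byte 0xE0 = 11100000 matches 1110xxxx → 3-byte sequence.
Byte 1: 0xE0 = 11100000, payload 0000 (4 bits).
Byte 2: 0xBD = 10111101 (10xxxxxx ✓), payload 111101.
Byte 3: 0xA6 = 10100110 (10xxxxxx ✓), payload 100110.
Concatenate: 0000111101100110 = 0xF66 (16 bits → U+0F66).

U+0F66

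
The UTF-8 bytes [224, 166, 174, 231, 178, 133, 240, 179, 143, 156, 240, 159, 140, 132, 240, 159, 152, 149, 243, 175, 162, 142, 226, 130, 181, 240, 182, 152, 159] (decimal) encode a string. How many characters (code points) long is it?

8

Byte at offset 0: 0xE0 = 11100000 → 3-byte char (#1). Advance 3.
Byte at offset 3: 0xE7 = 11100111 → 3-byte char (#2). Advance 3.
Byte at offset 6: 0xF0 = 11110000 → 4-byte char (#3). Advance 4.
Byte at offset 10: 0xF0 = 11110000 → 4-byte char (#4). Advance 4.
Byte at offset 14: 0xF0 = 11110000 → 4-byte char (#5). Advance 4.
Byte at offset 18: 0xF3 = 11110011 → 4-byte char (#6). Advance 4.
Byte at offset 22: 0xE2 = 11100010 → 3-byte char (#7). Advance 3.
Byte at offset 25: 0xF0 = 11110000 → 4-byte char (#8). Advance 4.
Reached end at offset 29 after 8 code points.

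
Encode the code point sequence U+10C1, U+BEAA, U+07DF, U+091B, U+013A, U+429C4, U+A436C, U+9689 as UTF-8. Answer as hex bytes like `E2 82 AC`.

U+10C1: 3-byte form → E1 83 81.
U+BEAA: 3-byte form → EB BA AA.
U+07DF: 2-byte form → DF 9F.
U+091B: 3-byte form → E0 A4 9B.
U+013A: 2-byte form → C4 BA.
U+429C4: 4-byte form → F1 82 A7 84.
U+A436C: 4-byte form → F2 A4 8D AC.
U+9689: 3-byte form → E9 9A 89.
Concatenated (24 bytes): E1 83 81 EB BA AA DF 9F E0 A4 9B C4 BA F1 82 A7 84 F2 A4 8D AC E9 9A 89.

E1 83 81 EB BA AA DF 9F E0 A4 9B C4 BA F1 82 A7 84 F2 A4 8D AC E9 9A 89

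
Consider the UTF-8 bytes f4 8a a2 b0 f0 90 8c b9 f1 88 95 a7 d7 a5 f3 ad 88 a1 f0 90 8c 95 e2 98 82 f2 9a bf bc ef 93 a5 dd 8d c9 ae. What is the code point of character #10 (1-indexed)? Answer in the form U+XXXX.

U+074D

Offset 0: leading byte 0xF4 = 11110100 → 4-byte char #1 = F4 8A A2 B0.
Offset 4: leading byte 0xF0 = 11110000 → 4-byte char #2 = F0 90 8C B9.
Offset 8: leading byte 0xF1 = 11110001 → 4-byte char #3 = F1 88 95 A7.
Offset 12: leading byte 0xD7 = 11010111 → 2-byte char #4 = D7 A5.
Offset 14: leading byte 0xF3 = 11110011 → 4-byte char #5 = F3 AD 88 A1.
Offset 18: leading byte 0xF0 = 11110000 → 4-byte char #6 = F0 90 8C 95.
Offset 22: leading byte 0xE2 = 11100010 → 3-byte char #7 = E2 98 82.
Offset 25: leading byte 0xF2 = 11110010 → 4-byte char #8 = F2 9A BF BC.
Offset 29: leading byte 0xEF = 11101111 → 3-byte char #9 = EF 93 A5.
Offset 32: leading byte 0xDD = 11011101 → 2-byte char #10 = DD 8D.
Leading byte 0xDD = 11011101 matches 110xxxxx → 2-byte sequence.
Byte 1: 0xDD = 11011101, payload 11101 (5 bits).
Byte 2: 0x8D = 10001101 (10xxxxxx ✓), payload 001101.
Concatenate: 11101001101 = 0x74D (11 bits → U+074D).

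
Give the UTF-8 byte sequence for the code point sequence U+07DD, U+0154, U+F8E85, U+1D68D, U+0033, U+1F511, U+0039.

DF 9D C5 94 F3 B8 BA 85 F0 9D 9A 8D 33 F0 9F 94 91 39

U+07DD: 2-byte form → DF 9D.
U+0154: 2-byte form → C5 94.
U+F8E85: 4-byte form → F3 B8 BA 85.
U+1D68D: 4-byte form → F0 9D 9A 8D.
U+0033: 1-byte form → 33.
U+1F511: 4-byte form → F0 9F 94 91.
U+0039: 1-byte form → 39.
Concatenated (18 bytes): DF 9D C5 94 F3 B8 BA 85 F0 9D 9A 8D 33 F0 9F 94 91 39.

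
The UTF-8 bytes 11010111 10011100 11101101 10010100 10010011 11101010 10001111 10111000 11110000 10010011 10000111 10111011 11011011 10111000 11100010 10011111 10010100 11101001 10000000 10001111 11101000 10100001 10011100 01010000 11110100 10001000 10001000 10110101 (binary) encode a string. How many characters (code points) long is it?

10

Byte at offset 0: 0xD7 = 11010111 → 2-byte char (#1). Advance 2.
Byte at offset 2: 0xED = 11101101 → 3-byte char (#2). Advance 3.
Byte at offset 5: 0xEA = 11101010 → 3-byte char (#3). Advance 3.
Byte at offset 8: 0xF0 = 11110000 → 4-byte char (#4). Advance 4.
Byte at offset 12: 0xDB = 11011011 → 2-byte char (#5). Advance 2.
Byte at offset 14: 0xE2 = 11100010 → 3-byte char (#6). Advance 3.
Byte at offset 17: 0xE9 = 11101001 → 3-byte char (#7). Advance 3.
Byte at offset 20: 0xE8 = 11101000 → 3-byte char (#8). Advance 3.
Byte at offset 23: 0x50 = 01010000 → 1-byte char (#9). Advance 1.
Byte at offset 24: 0xF4 = 11110100 → 4-byte char (#10). Advance 4.
Reached end at offset 28 after 10 code points.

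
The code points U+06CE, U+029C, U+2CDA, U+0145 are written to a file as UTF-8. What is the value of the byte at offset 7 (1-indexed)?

0x9A

1-indexed offset 7 is 0-indexed offset 6.
U+06CE → 2-byte form DB 8E at offsets 0–1.
U+029C → 2-byte form CA 9C at offsets 2–3.
U+2CDA → 3-byte form E2 B3 9A at offsets 4–6.
Offset 6 falls in char 3's range; it's byte 3 of E2 B3 9A = 0x9A.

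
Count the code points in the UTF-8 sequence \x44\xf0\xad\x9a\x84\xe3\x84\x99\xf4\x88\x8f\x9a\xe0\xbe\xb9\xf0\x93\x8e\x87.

6

Byte at offset 0: 0x44 = 01000100 → 1-byte char (#1). Advance 1.
Byte at offset 1: 0xF0 = 11110000 → 4-byte char (#2). Advance 4.
Byte at offset 5: 0xE3 = 11100011 → 3-byte char (#3). Advance 3.
Byte at offset 8: 0xF4 = 11110100 → 4-byte char (#4). Advance 4.
Byte at offset 12: 0xE0 = 11100000 → 3-byte char (#5). Advance 3.
Byte at offset 15: 0xF0 = 11110000 → 4-byte char (#6). Advance 4.
Reached end at offset 19 after 6 code points.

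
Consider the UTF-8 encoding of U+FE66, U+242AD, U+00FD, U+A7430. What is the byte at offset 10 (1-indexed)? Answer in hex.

1-indexed offset 10 is 0-indexed offset 9.
U+FE66 → 3-byte form EF B9 A6 at offsets 0–2.
U+242AD → 4-byte form F0 A4 8A AD at offsets 3–6.
U+00FD → 2-byte form C3 BD at offsets 7–8.
U+A7430 → 4-byte form F2 A7 90 B0 at offsets 9–12.
Offset 9 falls in char 4's range; it's byte 1 of F2 A7 90 B0 = 0xF2.

0xF2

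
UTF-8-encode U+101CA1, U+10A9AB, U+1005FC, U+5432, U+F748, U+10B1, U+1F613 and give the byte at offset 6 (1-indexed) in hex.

1-indexed offset 6 is 0-indexed offset 5.
U+101CA1 → 4-byte form F4 81 B2 A1 at offsets 0–3.
U+10A9AB → 4-byte form F4 8A A6 AB at offsets 4–7.
Offset 5 falls in char 2's range; it's byte 2 of F4 8A A6 AB = 0x8A.

0x8A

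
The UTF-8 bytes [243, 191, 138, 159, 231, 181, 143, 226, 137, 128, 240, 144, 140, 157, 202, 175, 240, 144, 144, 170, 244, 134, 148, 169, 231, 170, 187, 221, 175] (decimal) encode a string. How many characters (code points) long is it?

Byte at offset 0: 0xF3 = 11110011 → 4-byte char (#1). Advance 4.
Byte at offset 4: 0xE7 = 11100111 → 3-byte char (#2). Advance 3.
Byte at offset 7: 0xE2 = 11100010 → 3-byte char (#3). Advance 3.
Byte at offset 10: 0xF0 = 11110000 → 4-byte char (#4). Advance 4.
Byte at offset 14: 0xCA = 11001010 → 2-byte char (#5). Advance 2.
Byte at offset 16: 0xF0 = 11110000 → 4-byte char (#6). Advance 4.
Byte at offset 20: 0xF4 = 11110100 → 4-byte char (#7). Advance 4.
Byte at offset 24: 0xE7 = 11100111 → 3-byte char (#8). Advance 3.
Byte at offset 27: 0xDD = 11011101 → 2-byte char (#9). Advance 2.
Reached end at offset 29 after 9 code points.

9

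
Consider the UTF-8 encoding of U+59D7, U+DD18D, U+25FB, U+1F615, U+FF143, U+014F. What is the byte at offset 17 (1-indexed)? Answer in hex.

1-indexed offset 17 is 0-indexed offset 16.
U+59D7 → 3-byte form E5 A7 97 at offsets 0–2.
U+DD18D → 4-byte form F3 9D 86 8D at offsets 3–6.
U+25FB → 3-byte form E2 97 BB at offsets 7–9.
U+1F615 → 4-byte form F0 9F 98 95 at offsets 10–13.
U+FF143 → 4-byte form F3 BF 85 83 at offsets 14–17.
Offset 16 falls in char 5's range; it's byte 3 of F3 BF 85 83 = 0x85.

0x85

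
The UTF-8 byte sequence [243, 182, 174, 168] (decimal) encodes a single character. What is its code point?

U+F6BA8

Leading byte 0xF3 = 11110011 matches 11110xxx → 4-byte sequence.
Byte 1: 0xF3 = 11110011, payload 011 (3 bits).
Byte 2: 0xB6 = 10110110 (10xxxxxx ✓), payload 110110.
Byte 3: 0xAE = 10101110 (10xxxxxx ✓), payload 101110.
Byte 4: 0xA8 = 10101000 (10xxxxxx ✓), payload 101000.
Concatenate: 011110110101110101000 = 0xF6BA8 (21 bits → U+F6BA8).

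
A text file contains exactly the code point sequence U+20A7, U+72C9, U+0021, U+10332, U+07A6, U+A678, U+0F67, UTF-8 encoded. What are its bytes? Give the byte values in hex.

E2 82 A7 E7 8B 89 21 F0 90 8C B2 DE A6 EA 99 B8 E0 BD A7

U+20A7: 3-byte form → E2 82 A7.
U+72C9: 3-byte form → E7 8B 89.
U+0021: 1-byte form → 21.
U+10332: 4-byte form → F0 90 8C B2.
U+07A6: 2-byte form → DE A6.
U+A678: 3-byte form → EA 99 B8.
U+0F67: 3-byte form → E0 BD A7.
Concatenated (19 bytes): E2 82 A7 E7 8B 89 21 F0 90 8C B2 DE A6 EA 99 B8 E0 BD A7.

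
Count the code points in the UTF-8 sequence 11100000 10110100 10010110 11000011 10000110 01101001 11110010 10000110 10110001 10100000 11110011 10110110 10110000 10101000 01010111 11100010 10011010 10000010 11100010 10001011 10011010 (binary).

Byte at offset 0: 0xE0 = 11100000 → 3-byte char (#1). Advance 3.
Byte at offset 3: 0xC3 = 11000011 → 2-byte char (#2). Advance 2.
Byte at offset 5: 0x69 = 01101001 → 1-byte char (#3). Advance 1.
Byte at offset 6: 0xF2 = 11110010 → 4-byte char (#4). Advance 4.
Byte at offset 10: 0xF3 = 11110011 → 4-byte char (#5). Advance 4.
Byte at offset 14: 0x57 = 01010111 → 1-byte char (#6). Advance 1.
Byte at offset 15: 0xE2 = 11100010 → 3-byte char (#7). Advance 3.
Byte at offset 18: 0xE2 = 11100010 → 3-byte char (#8). Advance 3.
Reached end at offset 21 after 8 code points.

8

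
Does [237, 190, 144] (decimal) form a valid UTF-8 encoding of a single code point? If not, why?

invalid (encodes a surrogate (U+D800–U+DFFF))

Structurally a 3-byte sequence; payload = 0xDF90.
But 0xDF90 is in U+D800–U+DFFF, the surrogate range. Surrogates are not Unicode scalar values and are forbidden in UTF-8.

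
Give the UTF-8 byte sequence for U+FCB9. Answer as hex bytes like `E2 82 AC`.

U+FCB9 = 0xFCB9 = 64697 decimal. In range U+0800–U+FFFF → 3-byte form: 1110xxxx 10xxxxxx 10xxxxxx.
Binary (16 bits): 1111110010111001.
Split 4+6+6: 1111 | 110010 | 111001.
Byte 1: 11101111 = 0xEF.
Byte 2: 10110010 = 0xB2.
Byte 3: 10111001 = 0xB9.

EF B2 B9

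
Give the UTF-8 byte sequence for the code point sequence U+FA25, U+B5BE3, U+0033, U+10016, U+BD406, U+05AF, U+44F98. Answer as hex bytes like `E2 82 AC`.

U+FA25: 3-byte form → EF A8 A5.
U+B5BE3: 4-byte form → F2 B5 AF A3.
U+0033: 1-byte form → 33.
U+10016: 4-byte form → F0 90 80 96.
U+BD406: 4-byte form → F2 BD 90 86.
U+05AF: 2-byte form → D6 AF.
U+44F98: 4-byte form → F1 84 BE 98.
Concatenated (22 bytes): EF A8 A5 F2 B5 AF A3 33 F0 90 80 96 F2 BD 90 86 D6 AF F1 84 BE 98.

EF A8 A5 F2 B5 AF A3 33 F0 90 80 96 F2 BD 90 86 D6 AF F1 84 BE 98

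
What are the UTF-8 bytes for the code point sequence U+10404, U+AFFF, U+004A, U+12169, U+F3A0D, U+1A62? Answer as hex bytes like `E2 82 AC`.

F0 90 90 84 EA BF BF 4A F0 92 85 A9 F3 B3 A8 8D E1 A9 A2

U+10404: 4-byte form → F0 90 90 84.
U+AFFF: 3-byte form → EA BF BF.
U+004A: 1-byte form → 4A.
U+12169: 4-byte form → F0 92 85 A9.
U+F3A0D: 4-byte form → F3 B3 A8 8D.
U+1A62: 3-byte form → E1 A9 A2.
Concatenated (19 bytes): F0 90 90 84 EA BF BF 4A F0 92 85 A9 F3 B3 A8 8D E1 A9 A2.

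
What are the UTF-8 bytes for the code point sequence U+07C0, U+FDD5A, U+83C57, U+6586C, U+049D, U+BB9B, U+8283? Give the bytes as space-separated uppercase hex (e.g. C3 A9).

U+07C0: 2-byte form → DF 80.
U+FDD5A: 4-byte form → F3 BD B5 9A.
U+83C57: 4-byte form → F2 83 B1 97.
U+6586C: 4-byte form → F1 A5 A1 AC.
U+049D: 2-byte form → D2 9D.
U+BB9B: 3-byte form → EB AE 9B.
U+8283: 3-byte form → E8 8A 83.
Concatenated (22 bytes): DF 80 F3 BD B5 9A F2 83 B1 97 F1 A5 A1 AC D2 9D EB AE 9B E8 8A 83.

DF 80 F3 BD B5 9A F2 83 B1 97 F1 A5 A1 AC D2 9D EB AE 9B E8 8A 83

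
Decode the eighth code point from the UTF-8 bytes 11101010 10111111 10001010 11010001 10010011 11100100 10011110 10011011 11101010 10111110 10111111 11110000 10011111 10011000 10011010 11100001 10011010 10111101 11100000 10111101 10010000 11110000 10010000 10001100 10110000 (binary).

U+10330

Offset 0: leading byte 0xEA = 11101010 → 3-byte char #1 = EA BF 8A.
Offset 3: leading byte 0xD1 = 11010001 → 2-byte char #2 = D1 93.
Offset 5: leading byte 0xE4 = 11100100 → 3-byte char #3 = E4 9E 9B.
Offset 8: leading byte 0xEA = 11101010 → 3-byte char #4 = EA BE BF.
Offset 11: leading byte 0xF0 = 11110000 → 4-byte char #5 = F0 9F 98 9A.
Offset 15: leading byte 0xE1 = 11100001 → 3-byte char #6 = E1 9A BD.
Offset 18: leading byte 0xE0 = 11100000 → 3-byte char #7 = E0 BD 90.
Offset 21: leading byte 0xF0 = 11110000 → 4-byte char #8 = F0 90 8C B0.
Leading byte 0xF0 = 11110000 matches 11110xxx → 4-byte sequence.
Byte 1: 0xF0 = 11110000, payload 000 (3 bits).
Byte 2: 0x90 = 10010000 (10xxxxxx ✓), payload 010000.
Byte 3: 0x8C = 10001100 (10xxxxxx ✓), payload 001100.
Byte 4: 0xB0 = 10110000 (10xxxxxx ✓), payload 110000.
Concatenate: 000010000001100110000 = 0x10330 (21 bits → U+10330).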